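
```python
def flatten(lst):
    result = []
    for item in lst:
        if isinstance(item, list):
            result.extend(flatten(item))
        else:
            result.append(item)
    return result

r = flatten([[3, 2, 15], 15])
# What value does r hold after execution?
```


flatten([[3, 2, 15], 15])
Processing each element:
  [3, 2, 15] is a list -> flatten recursively -> [3, 2, 15]
  15 is not a list -> append 15
= [3, 2, 15, 15]


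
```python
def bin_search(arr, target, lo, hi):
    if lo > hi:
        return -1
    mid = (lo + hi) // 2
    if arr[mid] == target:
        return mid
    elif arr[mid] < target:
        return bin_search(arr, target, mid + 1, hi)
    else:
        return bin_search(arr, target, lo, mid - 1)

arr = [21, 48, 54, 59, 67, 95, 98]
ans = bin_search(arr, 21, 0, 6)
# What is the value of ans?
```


bin_search(arr, 21, 0, 6)
lo=0, hi=6, mid=3, arr[mid]=59
59 > 21, search left half
lo=0, hi=2, mid=1, arr[mid]=48
48 > 21, search left half
lo=0, hi=0, mid=0, arr[mid]=21
arr[0] == 21, found at index 0
= 0


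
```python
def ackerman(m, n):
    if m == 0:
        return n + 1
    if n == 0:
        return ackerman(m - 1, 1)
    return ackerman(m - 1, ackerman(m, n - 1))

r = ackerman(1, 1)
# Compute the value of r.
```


ackerman(1, 1)
= ackerman(0, ackerman(1, 0))
First compute ackerman(1, 0) = 2
= ackerman(0, 2)
= 3


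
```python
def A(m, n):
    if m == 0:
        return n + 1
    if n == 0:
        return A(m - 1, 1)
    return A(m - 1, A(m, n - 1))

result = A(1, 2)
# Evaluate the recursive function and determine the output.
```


A(1, 2)
= A(0, A(1, 1))
First compute A(1, 1) = 3
= A(0, 3)
= 4


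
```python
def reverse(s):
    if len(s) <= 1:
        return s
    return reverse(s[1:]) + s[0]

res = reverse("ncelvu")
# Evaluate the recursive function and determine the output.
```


reverse("ncelvu")
= reverse("celvu") + "n"
= reverse("elvu") + "c" + "n"
= reverse("lvu") + "e" + "c" + "n"
= reverse("vu") + "l" + "e" + "c" + "n"
= reverse("u") + "v" + "l" + "e" + "c" + "n"
= "u" + "v" + "l" + "e" + "c" + "n"
= "uvlecn"


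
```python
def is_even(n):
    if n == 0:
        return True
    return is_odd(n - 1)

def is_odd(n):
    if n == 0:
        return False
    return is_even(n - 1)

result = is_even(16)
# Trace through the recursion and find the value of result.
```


is_even(16)
= is_odd(15)
= is_even(14)
= is_odd(13)
= is_even(12)
= is_odd(11)
= is_even(10)
= is_odd(9)
= is_even(8)
= is_odd(7)
= is_even(6)
= is_odd(5)
= is_even(4)
= is_odd(3)
= is_even(2)
= is_odd(1)
= is_even(0)
n == 0: return True
= True


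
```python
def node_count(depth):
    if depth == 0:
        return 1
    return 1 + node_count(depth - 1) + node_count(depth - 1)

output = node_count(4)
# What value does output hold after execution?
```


node_count(4)
= 1 + node_count(3) + node_count(3)
= 1 + 2 * node_count(3)
node_count(k) = 2^(k+1) - 1
node_count(0) = 1
node_count(1) = 3
node_count(2) = 7
node_count(3) = 15
node_count(4) = 31
node_count(4) = 2^5 - 1 = 31


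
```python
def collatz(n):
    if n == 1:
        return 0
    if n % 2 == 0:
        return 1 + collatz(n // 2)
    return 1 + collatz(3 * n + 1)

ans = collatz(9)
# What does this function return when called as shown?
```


collatz(9)
9 is odd -> 3*9+1 = 28 -> collatz(28)
28 is even -> collatz(14)
14 is even -> collatz(7)
7 is odd -> 3*7+1 = 22 -> collatz(22)
22 is even -> collatz(11)
11 is odd -> 3*11+1 = 34 -> collatz(34)
34 is even -> collatz(17)
17 is odd -> 3*17+1 = 52 -> collatz(52)
52 is even -> collatz(26)
26 is even -> collatz(13)
13 is odd -> 3*13+1 = 40 -> collatz(40)
40 is even -> collatz(20)
20 is even -> collatz(10)
10 is even -> collatz(5)
5 is odd -> 3*5+1 = 16 -> collatz(16)
16 is even -> collatz(8)
8 is even -> collatz(4)
4 is even -> collatz(2)
2 is even -> collatz(1)
Reached 1 after 19 steps
= 19


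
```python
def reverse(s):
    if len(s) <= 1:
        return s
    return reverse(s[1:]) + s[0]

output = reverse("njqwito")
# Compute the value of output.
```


reverse("njqwito")
= reverse("jqwito") + "n"
= reverse("qwito") + "j" + "n"
= reverse("wito") + "q" + "j" + "n"
= reverse("ito") + "w" + "q" + "j" + "n"
= reverse("to") + "i" + "w" + "q" + "j" + "n"
= reverse("o") + "t" + "i" + "w" + "q" + "j" + "n"
= "o" + "t" + "i" + "w" + "q" + "j" + "n"
= "otiwqjn"


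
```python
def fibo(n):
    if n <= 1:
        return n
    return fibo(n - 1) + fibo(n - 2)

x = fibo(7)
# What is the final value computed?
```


fibo(7)
= fibo(6) + fibo(5)
= (fibo(5) + fibo(4)) + fibo(5)
Computing bottom-up: fibo(0)=0, fibo(1)=1, fibo(2)=1, fibo(3)=2, fibo(4)=3, fibo(5)=5, fibo(6)=8, fibo(7)=13
= 13


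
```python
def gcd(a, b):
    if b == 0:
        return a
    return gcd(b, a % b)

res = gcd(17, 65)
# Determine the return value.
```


gcd(17, 65)
= gcd(65, 17 % 65) = gcd(65, 17)
= gcd(17, 65 % 17) = gcd(17, 14)
= gcd(14, 17 % 14) = gcd(14, 3)
= gcd(3, 14 % 3) = gcd(3, 2)
= gcd(2, 3 % 2) = gcd(2, 1)
= gcd(1, 2 % 1) = gcd(1, 0)
b == 0, return a = 1


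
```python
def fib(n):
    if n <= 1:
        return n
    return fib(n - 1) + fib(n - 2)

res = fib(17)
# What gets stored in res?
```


fib(17)
= fib(16) + fib(15)
= (fib(15) + fib(14)) + fib(15)
Computing bottom-up: fib(0)=0, fib(1)=1, fib(2)=1, fib(3)=2, fib(4)=3, fib(5)=5, fib(6)=8, fib(7)=13, fib(8)=21, fib(9)=34, fib(10)=55, fib(11)=89, fib(12)=144, fib(13)=233, fib(14)=377, fib(15)=610, fib(16)=987, fib(17)=1597
= 1597


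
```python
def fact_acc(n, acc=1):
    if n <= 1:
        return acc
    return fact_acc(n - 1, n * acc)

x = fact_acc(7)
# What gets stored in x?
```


fact_acc(7, 1)
= fact_acc(6, 7 * 1) = fact_acc(6, 7)
= fact_acc(5, 6 * 7) = fact_acc(5, 42)
= fact_acc(4, 5 * 42) = fact_acc(4, 210)
= fact_acc(3, 4 * 210) = fact_acc(3, 840)
= fact_acc(2, 3 * 840) = fact_acc(2, 2520)
= fact_acc(1, 2 * 2520) = fact_acc(1, 5040)
n <= 1, return acc = 5040


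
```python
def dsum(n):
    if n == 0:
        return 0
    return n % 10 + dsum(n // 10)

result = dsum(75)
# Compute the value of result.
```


dsum(75)
= 5 + dsum(7)
= 5 + 7 + dsum(0)
= 5 + 7 + 0
= 12


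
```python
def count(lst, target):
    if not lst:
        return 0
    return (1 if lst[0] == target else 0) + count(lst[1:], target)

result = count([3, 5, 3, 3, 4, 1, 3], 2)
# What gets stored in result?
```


count([3, 5, 3, 3, 4, 1, 3], 2)
lst[0]=3 != 2: 0 + count([5, 3, 3, 4, 1, 3], 2)
lst[0]=5 != 2: 0 + count([3, 3, 4, 1, 3], 2)
lst[0]=3 != 2: 0 + count([3, 4, 1, 3], 2)
lst[0]=3 != 2: 0 + count([4, 1, 3], 2)
lst[0]=4 != 2: 0 + count([1, 3], 2)
lst[0]=1 != 2: 0 + count([3], 2)
lst[0]=3 != 2: 0 + count([], 2)
= 0


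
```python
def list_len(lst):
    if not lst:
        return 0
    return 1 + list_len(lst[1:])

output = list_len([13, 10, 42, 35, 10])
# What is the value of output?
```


list_len([13, 10, 42, 35, 10])
= 1 + list_len([10, 42, 35, 10])
= 1 + 1 + list_len([42, 35, 10])
= 1 + 1 + 1 + list_len([35, 10])
= 1 + 1 + 1 + 1 + list_len([10])
= 1 + 1 + 1 + 1 + 1 + list_len([])
= 1 + 1 + 1 + 1 + 1 + 0
= 5


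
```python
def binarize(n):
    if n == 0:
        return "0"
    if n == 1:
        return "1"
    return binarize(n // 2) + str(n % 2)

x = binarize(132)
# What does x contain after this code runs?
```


binarize(132)
= binarize(66) + "0"
= binarize(33) + "0" + "0"
= binarize(16) + "1" + "0" + "0"
= binarize(8) + "0" + "1" + "0" + "0"
= binarize(4) + "0" + "0" + "1" + "0" + "0"
= binarize(2) + "0" + "0" + "0" + "1" + "0" + "0"
= binarize(1) + "0" + "0" + "0" + "0" + "1" + "0" + "0"
= "1" + "0" + "0" + "0" + "0" + "1" + "0" + "0"
= "10000100"


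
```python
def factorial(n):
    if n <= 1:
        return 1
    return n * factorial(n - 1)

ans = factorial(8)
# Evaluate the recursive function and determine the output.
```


factorial(8)
= 8 * factorial(7)
= 8 * 7 * factorial(6)
= 8 * 7 * 6 * factorial(5)
= 8 * 7 * 6 * 5 * factorial(4)
= 8 * 7 * 6 * 5 * 4 * factorial(3)
= 8 * 7 * 6 * 5 * 4 * 3 * factorial(2)
= 8 * 7 * 6 * 5 * 4 * 3 * 2 * factorial(1)
= 8 * 7 * 6 * 5 * 4 * 3 * 2 * 1
= 40320


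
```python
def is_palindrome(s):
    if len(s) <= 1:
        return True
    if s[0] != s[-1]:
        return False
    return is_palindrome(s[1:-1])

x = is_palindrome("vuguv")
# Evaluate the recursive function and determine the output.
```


is_palindrome("vuguv")
"vuguv": s[0]='v' == s[-1]='v' -> is_palindrome("ugu")
"ugu": s[0]='u' == s[-1]='u' -> is_palindrome("g")
"g": len <= 1 -> True
= True


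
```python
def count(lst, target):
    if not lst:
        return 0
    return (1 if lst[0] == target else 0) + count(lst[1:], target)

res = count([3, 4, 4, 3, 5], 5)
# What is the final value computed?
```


count([3, 4, 4, 3, 5], 5)
lst[0]=3 != 5: 0 + count([4, 4, 3, 5], 5)
lst[0]=4 != 5: 0 + count([4, 3, 5], 5)
lst[0]=4 != 5: 0 + count([3, 5], 5)
lst[0]=3 != 5: 0 + count([5], 5)
lst[0]=5 == 5: 1 + count([], 5)
= 1


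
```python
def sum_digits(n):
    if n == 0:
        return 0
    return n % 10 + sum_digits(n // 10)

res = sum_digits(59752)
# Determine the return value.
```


sum_digits(59752)
= 2 + sum_digits(5975)
= 2 + 5 + sum_digits(597)
= 2 + 5 + 7 + sum_digits(59)
= 2 + 5 + 7 + 9 + sum_digits(5)
= 2 + 5 + 7 + 9 + 5 + sum_digits(0)
= 2 + 5 + 7 + 9 + 5 + 0
= 28


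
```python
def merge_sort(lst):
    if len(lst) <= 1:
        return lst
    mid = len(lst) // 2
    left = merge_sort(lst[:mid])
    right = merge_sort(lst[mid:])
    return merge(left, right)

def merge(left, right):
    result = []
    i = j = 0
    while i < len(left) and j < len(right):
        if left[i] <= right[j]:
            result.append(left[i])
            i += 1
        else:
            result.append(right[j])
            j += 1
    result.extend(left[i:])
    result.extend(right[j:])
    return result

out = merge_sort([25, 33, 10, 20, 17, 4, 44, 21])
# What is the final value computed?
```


merge_sort([25, 33, 10, 20, 17, 4, 44, 21])
Split into [25, 33, 10, 20] and [17, 4, 44, 21]
Left sorted: [10, 20, 25, 33]
Right sorted: [4, 17, 21, 44]
Merge [10, 20, 25, 33] and [4, 17, 21, 44]
= [4, 10, 17, 20, 21, 25, 33, 44]


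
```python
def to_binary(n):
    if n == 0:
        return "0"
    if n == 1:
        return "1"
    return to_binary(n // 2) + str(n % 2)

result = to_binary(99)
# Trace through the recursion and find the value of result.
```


to_binary(99)
= to_binary(49) + "1"
= to_binary(24) + "1" + "1"
= to_binary(12) + "0" + "1" + "1"
= to_binary(6) + "0" + "0" + "1" + "1"
= to_binary(3) + "0" + "0" + "0" + "1" + "1"
= to_binary(1) + "1" + "0" + "0" + "0" + "1" + "1"
= "1" + "1" + "0" + "0" + "0" + "1" + "1"
= "1100011"


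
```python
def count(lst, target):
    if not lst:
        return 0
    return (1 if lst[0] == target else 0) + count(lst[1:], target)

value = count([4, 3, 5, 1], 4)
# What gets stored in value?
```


count([4, 3, 5, 1], 4)
lst[0]=4 == 4: 1 + count([3, 5, 1], 4)
lst[0]=3 != 4: 0 + count([5, 1], 4)
lst[0]=5 != 4: 0 + count([1], 4)
lst[0]=1 != 4: 0 + count([], 4)
= 1


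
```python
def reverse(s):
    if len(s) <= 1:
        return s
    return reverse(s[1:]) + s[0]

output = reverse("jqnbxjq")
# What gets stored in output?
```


reverse("jqnbxjq")
= reverse("qnbxjq") + "j"
= reverse("nbxjq") + "q" + "j"
= reverse("bxjq") + "n" + "q" + "j"
= reverse("xjq") + "b" + "n" + "q" + "j"
= reverse("jq") + "x" + "b" + "n" + "q" + "j"
= reverse("q") + "j" + "x" + "b" + "n" + "q" + "j"
= "q" + "j" + "x" + "b" + "n" + "q" + "j"
= "qjxbnqj"


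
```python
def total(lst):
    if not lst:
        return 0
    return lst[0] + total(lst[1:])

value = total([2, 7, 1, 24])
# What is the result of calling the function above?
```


total([2, 7, 1, 24])
= 2 + total([7, 1, 24])
= 2 + 7 + total([1, 24])
= 2 + 7 + 1 + total([24])
= 2 + 7 + 1 + 24 + total([])
= 2 + 7 + 1 + 24 + 0
= 34


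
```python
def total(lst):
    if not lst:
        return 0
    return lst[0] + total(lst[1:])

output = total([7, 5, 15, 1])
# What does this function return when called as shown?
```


total([7, 5, 15, 1])
= 7 + total([5, 15, 1])
= 7 + 5 + total([15, 1])
= 7 + 5 + 15 + total([1])
= 7 + 5 + 15 + 1 + total([])
= 7 + 5 + 15 + 1 + 0
= 28


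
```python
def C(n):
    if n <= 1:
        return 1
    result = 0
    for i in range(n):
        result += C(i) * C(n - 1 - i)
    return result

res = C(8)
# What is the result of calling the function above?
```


C(8)
= sum of C(i) * C(8-1-i) for i in 0..7
First compute sub-values bottom-up:
  C(0) = 1, C(1) = 1
  C(2) = 1*1 + 1*1 = 2
  C(3) = 1*2 + 1*1 + 2*1 = 5
  C(4) = 1*5 + 1*2 + 2*1 + 5*1 = 14
  C(5) = 1*14 + 1*5 + 2*2 + 5*1 + 14*1 = 42
  C(6) = 1*42 + 1*14 + 2*5 + 5*2 + 14*1 + 42*1 = 132
  C(7) = 1*132 + 1*42 + 2*14 + 5*5 + 14*2 + 42*1 + 132*1 = 429
Now C(8):
  C(0)*C(7) = 1*429 = 429
  C(1)*C(6) = 1*132 = 132
  C(2)*C(5) = 2*42 = 84
  C(3)*C(4) = 5*14 = 70
  C(4)*C(3) = 14*5 = 70
  C(5)*C(2) = 42*2 = 84
  C(6)*C(1) = 132*1 = 132
  C(7)*C(0) = 429*1 = 429
= 429 + 132 + 84 + 70 + 70 + 84 + 132 + 429
= 1430


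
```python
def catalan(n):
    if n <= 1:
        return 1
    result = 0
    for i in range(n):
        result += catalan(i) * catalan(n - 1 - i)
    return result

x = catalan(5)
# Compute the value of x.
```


catalan(5)
= sum of catalan(i) * catalan(5-1-i) for i in 0..4
First compute sub-values bottom-up:
  catalan(0) = 1, catalan(1) = 1
  catalan(2) = 1*1 + 1*1 = 2
  catalan(3) = 1*2 + 1*1 + 2*1 = 5
  catalan(4) = 1*5 + 1*2 + 2*1 + 5*1 = 14
Now catalan(5):
  catalan(0)*catalan(4) = 1*14 = 14
  catalan(1)*catalan(3) = 1*5 = 5
  catalan(2)*catalan(2) = 2*2 = 4
  catalan(3)*catalan(1) = 5*1 = 5
  catalan(4)*catalan(0) = 14*1 = 14
= 14 + 5 + 4 + 5 + 14
= 42


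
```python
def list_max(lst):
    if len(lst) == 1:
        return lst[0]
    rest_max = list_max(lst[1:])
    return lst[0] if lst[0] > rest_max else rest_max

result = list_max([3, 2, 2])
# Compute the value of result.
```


list_max([3, 2, 2])
= compare 3 with list_max([2, 2])
= compare 2 with list_max([2])
Base: list_max([2]) = 2
compare 2 with 2: max = 2
compare 3 with 2: max = 3
= 3


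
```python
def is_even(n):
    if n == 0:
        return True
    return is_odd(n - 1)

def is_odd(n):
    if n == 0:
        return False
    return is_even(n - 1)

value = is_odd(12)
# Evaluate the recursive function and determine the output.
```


is_odd(12)
= is_even(11)
= is_odd(10)
= is_even(9)
= is_odd(8)
= is_even(7)
= is_odd(6)
= is_even(5)
= is_odd(4)
= is_even(3)
= is_odd(2)
= is_even(1)
= is_odd(0)
n == 0: return False
= False


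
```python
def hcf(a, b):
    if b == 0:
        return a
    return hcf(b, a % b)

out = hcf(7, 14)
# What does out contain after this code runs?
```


hcf(7, 14)
= hcf(14, 7 % 14) = hcf(14, 7)
= hcf(7, 14 % 7) = hcf(7, 0)
b == 0, return a = 7


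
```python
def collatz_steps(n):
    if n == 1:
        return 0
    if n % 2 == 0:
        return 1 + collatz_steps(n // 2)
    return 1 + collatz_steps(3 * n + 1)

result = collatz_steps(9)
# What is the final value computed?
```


collatz_steps(9)
9 is odd -> 3*9+1 = 28 -> collatz_steps(28)
28 is even -> collatz_steps(14)
14 is even -> collatz_steps(7)
7 is odd -> 3*7+1 = 22 -> collatz_steps(22)
22 is even -> collatz_steps(11)
11 is odd -> 3*11+1 = 34 -> collatz_steps(34)
34 is even -> collatz_steps(17)
17 is odd -> 3*17+1 = 52 -> collatz_steps(52)
52 is even -> collatz_steps(26)
26 is even -> collatz_steps(13)
13 is odd -> 3*13+1 = 40 -> collatz_steps(40)
40 is even -> collatz_steps(20)
20 is even -> collatz_steps(10)
10 is even -> collatz_steps(5)
5 is odd -> 3*5+1 = 16 -> collatz_steps(16)
16 is even -> collatz_steps(8)
8 is even -> collatz_steps(4)
4 is even -> collatz_steps(2)
2 is even -> collatz_steps(1)
Reached 1 after 19 steps
= 19


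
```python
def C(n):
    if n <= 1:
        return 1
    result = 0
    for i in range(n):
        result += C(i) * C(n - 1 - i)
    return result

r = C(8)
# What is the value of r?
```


C(8)
= sum of C(i) * C(8-1-i) for i in 0..7
First compute sub-values bottom-up:
  C(0) = 1, C(1) = 1
  C(2) = 1*1 + 1*1 = 2
  C(3) = 1*2 + 1*1 + 2*1 = 5
  C(4) = 1*5 + 1*2 + 2*1 + 5*1 = 14
  C(5) = 1*14 + 1*5 + 2*2 + 5*1 + 14*1 = 42
  C(6) = 1*42 + 1*14 + 2*5 + 5*2 + 14*1 + 42*1 = 132
  C(7) = 1*132 + 1*42 + 2*14 + 5*5 + 14*2 + 42*1 + 132*1 = 429
Now C(8):
  C(0)*C(7) = 1*429 = 429
  C(1)*C(6) = 1*132 = 132
  C(2)*C(5) = 2*42 = 84
  C(3)*C(4) = 5*14 = 70
  C(4)*C(3) = 14*5 = 70
  C(5)*C(2) = 42*2 = 84
  C(6)*C(1) = 132*1 = 132
  C(7)*C(0) = 429*1 = 429
= 429 + 132 + 84 + 70 + 70 + 84 + 132 + 429
= 1430


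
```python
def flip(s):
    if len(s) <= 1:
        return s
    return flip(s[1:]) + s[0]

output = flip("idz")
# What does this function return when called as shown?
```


flip("idz")
= flip("dz") + "i"
= flip("z") + "d" + "i"
= "z" + "d" + "i"
= "zdi"


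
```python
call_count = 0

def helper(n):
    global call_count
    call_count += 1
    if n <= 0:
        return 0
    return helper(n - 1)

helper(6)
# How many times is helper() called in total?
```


helper(6) calls helper(5) calls ... calls helper(0)
Total calls: 6 + 1 (for base case) = 7


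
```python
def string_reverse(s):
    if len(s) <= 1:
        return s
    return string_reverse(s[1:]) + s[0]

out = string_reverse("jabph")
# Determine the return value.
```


string_reverse("jabph")
= string_reverse("abph") + "j"
= string_reverse("bph") + "a" + "j"
= string_reverse("ph") + "b" + "a" + "j"
= string_reverse("h") + "p" + "b" + "a" + "j"
= "h" + "p" + "b" + "a" + "j"
= "hpbaj"


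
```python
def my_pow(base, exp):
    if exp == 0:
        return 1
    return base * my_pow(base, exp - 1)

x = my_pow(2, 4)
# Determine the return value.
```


my_pow(2, 4)
= 2 * my_pow(2, 3)
= 2 * 2 * my_pow(2, 2)
= 2 * 2 * 2 * my_pow(2, 1)
= 2 * 2 * 2 * 2 * my_pow(2, 0)
= 2 * 2 * 2 * 2 * 1
= 16


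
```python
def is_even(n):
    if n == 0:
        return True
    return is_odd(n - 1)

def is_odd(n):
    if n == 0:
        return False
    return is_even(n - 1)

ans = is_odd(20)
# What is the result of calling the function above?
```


is_odd(20)
= is_even(19)
= is_odd(18)
= is_even(17)
= is_odd(16)
= is_even(15)
= is_odd(14)
= is_even(13)
= is_odd(12)
= is_even(11)
= is_odd(10)
= is_even(9)
= is_odd(8)
= is_even(7)
= is_odd(6)
= is_even(5)
= is_odd(4)
= is_even(3)
= is_odd(2)
= is_even(1)
= is_odd(0)
n == 0: return False
= False


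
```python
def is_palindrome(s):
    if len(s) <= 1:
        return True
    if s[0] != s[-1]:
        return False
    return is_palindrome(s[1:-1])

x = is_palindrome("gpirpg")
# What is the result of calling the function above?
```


is_palindrome("gpirpg")
"gpirpg": s[0]='g' == s[-1]='g' -> is_palindrome("pirp")
"pirp": s[0]='p' == s[-1]='p' -> is_palindrome("ir")
"ir": s[0]='i' != s[-1]='r' -> False
= False


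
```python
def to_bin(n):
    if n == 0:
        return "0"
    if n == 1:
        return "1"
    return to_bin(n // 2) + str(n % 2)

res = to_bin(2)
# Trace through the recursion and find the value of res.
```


to_bin(2)
= to_bin(1) + "0"
= "1" + "0"
= "10"


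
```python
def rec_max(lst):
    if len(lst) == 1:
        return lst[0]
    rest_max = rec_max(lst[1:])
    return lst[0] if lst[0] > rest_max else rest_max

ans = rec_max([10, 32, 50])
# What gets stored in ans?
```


rec_max([10, 32, 50])
= compare 10 with rec_max([32, 50])
= compare 32 with rec_max([50])
Base: rec_max([50]) = 50
compare 32 with 50: max = 50
compare 10 with 50: max = 50
= 50


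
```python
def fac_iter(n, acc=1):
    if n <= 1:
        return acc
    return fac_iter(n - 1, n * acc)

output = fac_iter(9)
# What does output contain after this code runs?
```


fac_iter(9, 1)
= fac_iter(8, 9 * 1) = fac_iter(8, 9)
= fac_iter(7, 8 * 9) = fac_iter(7, 72)
= fac_iter(6, 7 * 72) = fac_iter(6, 504)
= fac_iter(5, 6 * 504) = fac_iter(5, 3024)
= fac_iter(4, 5 * 3024) = fac_iter(4, 15120)
= fac_iter(3, 4 * 15120) = fac_iter(3, 60480)
= fac_iter(2, 3 * 60480) = fac_iter(2, 181440)
= fac_iter(1, 2 * 181440) = fac_iter(1, 362880)
n <= 1, return acc = 362880


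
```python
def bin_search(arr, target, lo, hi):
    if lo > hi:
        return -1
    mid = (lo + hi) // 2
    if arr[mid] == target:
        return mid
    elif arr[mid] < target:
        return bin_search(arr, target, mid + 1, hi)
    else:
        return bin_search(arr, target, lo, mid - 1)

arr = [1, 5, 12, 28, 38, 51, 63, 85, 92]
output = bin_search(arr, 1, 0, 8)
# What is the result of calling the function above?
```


bin_search(arr, 1, 0, 8)
lo=0, hi=8, mid=4, arr[mid]=38
38 > 1, search left half
lo=0, hi=3, mid=1, arr[mid]=5
5 > 1, search left half
lo=0, hi=0, mid=0, arr[mid]=1
arr[0] == 1, found at index 0
= 0


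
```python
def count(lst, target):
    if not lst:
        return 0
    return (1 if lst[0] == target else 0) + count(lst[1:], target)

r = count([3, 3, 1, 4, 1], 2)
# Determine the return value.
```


count([3, 3, 1, 4, 1], 2)
lst[0]=3 != 2: 0 + count([3, 1, 4, 1], 2)
lst[0]=3 != 2: 0 + count([1, 4, 1], 2)
lst[0]=1 != 2: 0 + count([4, 1], 2)
lst[0]=4 != 2: 0 + count([1], 2)
lst[0]=1 != 2: 0 + count([], 2)
= 0


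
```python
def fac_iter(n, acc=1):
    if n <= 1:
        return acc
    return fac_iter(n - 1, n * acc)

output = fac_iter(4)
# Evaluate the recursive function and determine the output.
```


fac_iter(4, 1)
= fac_iter(3, 4 * 1) = fac_iter(3, 4)
= fac_iter(2, 3 * 4) = fac_iter(2, 12)
= fac_iter(1, 2 * 12) = fac_iter(1, 24)
n <= 1, return acc = 24


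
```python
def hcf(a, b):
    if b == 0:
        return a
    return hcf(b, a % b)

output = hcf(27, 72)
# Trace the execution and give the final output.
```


hcf(27, 72)
= hcf(72, 27 % 72) = hcf(72, 27)
= hcf(27, 72 % 27) = hcf(27, 18)
= hcf(18, 27 % 18) = hcf(18, 9)
= hcf(9, 18 % 9) = hcf(9, 0)
b == 0, return a = 9


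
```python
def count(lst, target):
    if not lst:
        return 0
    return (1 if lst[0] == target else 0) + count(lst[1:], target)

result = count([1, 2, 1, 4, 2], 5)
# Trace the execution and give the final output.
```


count([1, 2, 1, 4, 2], 5)
lst[0]=1 != 5: 0 + count([2, 1, 4, 2], 5)
lst[0]=2 != 5: 0 + count([1, 4, 2], 5)
lst[0]=1 != 5: 0 + count([4, 2], 5)
lst[0]=4 != 5: 0 + count([2], 5)
lst[0]=2 != 5: 0 + count([], 5)
= 0


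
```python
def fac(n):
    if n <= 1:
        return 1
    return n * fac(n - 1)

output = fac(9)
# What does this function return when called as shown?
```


fac(9)
= 9 * fac(8)
= 9 * 8 * fac(7)
= 9 * 8 * 7 * fac(6)
= 9 * 8 * 7 * 6 * fac(5)
= 9 * 8 * 7 * 6 * 5 * fac(4)
= 9 * 8 * 7 * 6 * 5 * 4 * fac(3)
= 9 * 8 * 7 * 6 * 5 * 4 * 3 * fac(2)
= 9 * 8 * 7 * 6 * 5 * 4 * 3 * 2 * fac(1)
= 9 * 8 * 7 * 6 * 5 * 4 * 3 * 2 * 1
= 362880


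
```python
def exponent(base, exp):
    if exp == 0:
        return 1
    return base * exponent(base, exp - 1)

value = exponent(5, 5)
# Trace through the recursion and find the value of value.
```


exponent(5, 5)
= 5 * exponent(5, 4)
= 5 * 5 * exponent(5, 3)
= 5 * 5 * 5 * exponent(5, 2)
= 5 * 5 * 5 * 5 * exponent(5, 1)
= 5 * 5 * 5 * 5 * 5 * exponent(5, 0)
= 5 * 5 * 5 * 5 * 5 * 1
= 3125


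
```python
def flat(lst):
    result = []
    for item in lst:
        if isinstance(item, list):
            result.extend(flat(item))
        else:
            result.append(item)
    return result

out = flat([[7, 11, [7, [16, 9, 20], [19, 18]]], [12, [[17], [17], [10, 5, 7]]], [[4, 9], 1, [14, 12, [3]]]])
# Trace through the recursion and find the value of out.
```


flat([[7, 11, [7, [16, 9, 20], [19, 18]]], [12, [[17], [17], [10, 5, 7]]], [[4, 9], 1, [14, 12, [3]]]])
Processing each element:
  [7, 11, [7, [16, 9, 20], [19, 18]]] is a list -> flat recursively -> [7, 11, 7, 16, 9, 20, 19, 18]
  [12, [[17], [17], [10, 5, 7]]] is a list -> flat recursively -> [12, 17, 17, 10, 5, 7]
  [[4, 9], 1, [14, 12, [3]]] is a list -> flat recursively -> [4, 9, 1, 14, 12, 3]
= [7, 11, 7, 16, 9, 20, 19, 18, 12, 17, 17, 10, 5, 7, 4, 9, 1, 14, 12, 3]


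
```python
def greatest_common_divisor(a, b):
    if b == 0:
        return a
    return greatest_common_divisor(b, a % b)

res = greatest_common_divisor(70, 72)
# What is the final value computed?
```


greatest_common_divisor(70, 72)
= greatest_common_divisor(72, 70 % 72) = greatest_common_divisor(72, 70)
= greatest_common_divisor(70, 72 % 70) = greatest_common_divisor(70, 2)
= greatest_common_divisor(2, 70 % 2) = greatest_common_divisor(2, 0)
b == 0, return a = 2


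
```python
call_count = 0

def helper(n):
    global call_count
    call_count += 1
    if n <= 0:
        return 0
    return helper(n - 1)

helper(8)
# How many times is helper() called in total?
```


helper(8) calls helper(7) calls ... calls helper(0)
Total calls: 8 + 1 (for base case) = 9


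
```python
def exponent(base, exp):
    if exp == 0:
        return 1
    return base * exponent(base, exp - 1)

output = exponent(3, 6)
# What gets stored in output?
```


exponent(3, 6)
= 3 * exponent(3, 5)
= 3 * 3 * exponent(3, 4)
= 3 * 3 * 3 * exponent(3, 3)
= 3 * 3 * 3 * 3 * exponent(3, 2)
= 3 * 3 * 3 * 3 * 3 * exponent(3, 1)
= 3 * 3 * 3 * 3 * 3 * 3 * exponent(3, 0)
= 3 * 3 * 3 * 3 * 3 * 3 * 1
= 729


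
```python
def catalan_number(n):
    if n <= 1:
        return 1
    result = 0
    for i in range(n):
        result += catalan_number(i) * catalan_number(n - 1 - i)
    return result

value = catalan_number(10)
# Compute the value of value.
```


catalan_number(10)
= sum of catalan_number(i) * catalan_number(10-1-i) for i in 0..9
First compute sub-values bottom-up:
  catalan_number(0) = 1, catalan_number(1) = 1
  catalan_number(2) = 1*1 + 1*1 = 2
  catalan_number(3) = 1*2 + 1*1 + 2*1 = 5
  catalan_number(4) = 1*5 + 1*2 + 2*1 + 5*1 = 14
  catalan_number(5) = 1*14 + 1*5 + 2*2 + 5*1 + 14*1 = 42
  catalan_number(6) = 1*42 + 1*14 + 2*5 + 5*2 + 14*1 + 42*1 = 132
  catalan_number(7) = 1*132 + 1*42 + 2*14 + 5*5 + 14*2 + 42*1 + 132*1 = 429
  catalan_number(8) = 1*429 + 1*132 + 2*42 + 5*14 + 14*5 + 42*2 + 132*1 + 429*1 = 1430
  catalan_number(9) = 1*1430 + 1*429 + 2*132 + 5*42 + 14*14 + 42*5 + 132*2 + 429*1 + 1430*1 = 4862
Now catalan_number(10):
  catalan_number(0)*catalan_number(9) = 1*4862 = 4862
  catalan_number(1)*catalan_number(8) = 1*1430 = 1430
  catalan_number(2)*catalan_number(7) = 2*429 = 858
  catalan_number(3)*catalan_number(6) = 5*132 = 660
  catalan_number(4)*catalan_number(5) = 14*42 = 588
  catalan_number(5)*catalan_number(4) = 42*14 = 588
  catalan_number(6)*catalan_number(3) = 132*5 = 660
  catalan_number(7)*catalan_number(2) = 429*2 = 858
  catalan_number(8)*catalan_number(1) = 1430*1 = 1430
  catalan_number(9)*catalan_number(0) = 4862*1 = 4862
= 4862 + 1430 + 858 + 660 + 588 + 588 + 660 + 858 + 1430 + 4862
= 16796


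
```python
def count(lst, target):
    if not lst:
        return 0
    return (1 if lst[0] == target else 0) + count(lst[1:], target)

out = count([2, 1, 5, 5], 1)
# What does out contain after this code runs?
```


count([2, 1, 5, 5], 1)
lst[0]=2 != 1: 0 + count([1, 5, 5], 1)
lst[0]=1 == 1: 1 + count([5, 5], 1)
lst[0]=5 != 1: 0 + count([5], 1)
lst[0]=5 != 1: 0 + count([], 1)
= 1


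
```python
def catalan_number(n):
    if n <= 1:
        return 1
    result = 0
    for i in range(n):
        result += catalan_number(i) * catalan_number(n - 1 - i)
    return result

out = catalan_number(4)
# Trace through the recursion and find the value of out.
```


catalan_number(4)
= sum of catalan_number(i) * catalan_number(4-1-i) for i in 0..3
First compute sub-values bottom-up:
  catalan_number(0) = 1, catalan_number(1) = 1
  catalan_number(2) = 1*1 + 1*1 = 2
  catalan_number(3) = 1*2 + 1*1 + 2*1 = 5
Now catalan_number(4):
  catalan_number(0)*catalan_number(3) = 1*5 = 5
  catalan_number(1)*catalan_number(2) = 1*2 = 2
  catalan_number(2)*catalan_number(1) = 2*1 = 2
  catalan_number(3)*catalan_number(0) = 5*1 = 5
= 5 + 2 + 2 + 5
= 14


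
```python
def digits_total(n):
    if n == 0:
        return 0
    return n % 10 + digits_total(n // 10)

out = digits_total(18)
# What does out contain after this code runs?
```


digits_total(18)
= 8 + digits_total(1)
= 8 + 1 + digits_total(0)
= 8 + 1 + 0
= 9


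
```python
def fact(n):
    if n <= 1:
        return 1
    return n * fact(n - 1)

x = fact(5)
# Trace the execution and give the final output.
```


fact(5)
= 5 * fact(4)
= 5 * 4 * fact(3)
= 5 * 4 * 3 * fact(2)
= 5 * 4 * 3 * 2 * fact(1)
= 5 * 4 * 3 * 2 * 1
= 120


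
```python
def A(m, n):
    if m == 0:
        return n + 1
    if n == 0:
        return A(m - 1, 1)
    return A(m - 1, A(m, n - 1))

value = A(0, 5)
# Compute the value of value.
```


A(0, 5)
m == 0: return 5 + 1 = 6
= 6


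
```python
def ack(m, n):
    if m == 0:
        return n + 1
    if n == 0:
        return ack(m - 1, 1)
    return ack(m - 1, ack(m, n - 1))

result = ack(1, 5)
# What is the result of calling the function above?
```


ack(1, 5)
= ack(0, ack(1, 4))
First compute ack(1, 4) = 6
= ack(0, 6)
= 7


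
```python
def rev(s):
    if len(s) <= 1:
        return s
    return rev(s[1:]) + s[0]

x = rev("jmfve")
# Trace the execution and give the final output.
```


rev("jmfve")
= rev("mfve") + "j"
= rev("fve") + "m" + "j"
= rev("ve") + "f" + "m" + "j"
= rev("e") + "v" + "f" + "m" + "j"
= "e" + "v" + "f" + "m" + "j"
= "evfmj"


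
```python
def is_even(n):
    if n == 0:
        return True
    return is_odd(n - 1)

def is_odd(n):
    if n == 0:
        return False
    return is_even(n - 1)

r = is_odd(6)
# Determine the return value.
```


is_odd(6)
= is_even(5)
= is_odd(4)
= is_even(3)
= is_odd(2)
= is_even(1)
= is_odd(0)
n == 0: return False
= False


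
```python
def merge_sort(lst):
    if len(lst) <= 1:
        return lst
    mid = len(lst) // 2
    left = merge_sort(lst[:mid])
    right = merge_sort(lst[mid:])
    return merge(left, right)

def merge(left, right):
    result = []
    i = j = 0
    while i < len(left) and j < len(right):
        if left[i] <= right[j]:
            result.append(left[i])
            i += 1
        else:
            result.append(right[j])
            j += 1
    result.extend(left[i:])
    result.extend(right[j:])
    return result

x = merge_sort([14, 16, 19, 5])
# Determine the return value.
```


merge_sort([14, 16, 19, 5])
Split into [14, 16] and [19, 5]
Left sorted: [14, 16]
Right sorted: [5, 19]
Merge [14, 16] and [5, 19]
= [5, 14, 16, 19]


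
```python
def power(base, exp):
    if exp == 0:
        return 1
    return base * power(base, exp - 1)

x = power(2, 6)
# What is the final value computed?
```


power(2, 6)
= 2 * power(2, 5)
= 2 * 2 * power(2, 4)
= 2 * 2 * 2 * power(2, 3)
= 2 * 2 * 2 * 2 * power(2, 2)
= 2 * 2 * 2 * 2 * 2 * power(2, 1)
= 2 * 2 * 2 * 2 * 2 * 2 * power(2, 0)
= 2 * 2 * 2 * 2 * 2 * 2 * 1
= 64


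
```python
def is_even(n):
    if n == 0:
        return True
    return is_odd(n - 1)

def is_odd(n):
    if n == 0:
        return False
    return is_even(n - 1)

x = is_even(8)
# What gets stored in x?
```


is_even(8)
= is_odd(7)
= is_even(6)
= is_odd(5)
= is_even(4)
= is_odd(3)
= is_even(2)
= is_odd(1)
= is_even(0)
n == 0: return True
= True


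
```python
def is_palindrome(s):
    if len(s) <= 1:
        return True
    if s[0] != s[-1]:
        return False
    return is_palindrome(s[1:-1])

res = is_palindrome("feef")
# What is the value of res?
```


is_palindrome("feef")
"feef": s[0]='f' == s[-1]='f' -> is_palindrome("ee")
"ee": s[0]='e' == s[-1]='e' -> is_palindrome("")
"": len <= 1 -> True
= True


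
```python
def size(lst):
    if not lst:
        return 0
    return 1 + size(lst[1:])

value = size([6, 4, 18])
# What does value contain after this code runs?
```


size([6, 4, 18])
= 1 + size([4, 18])
= 1 + 1 + size([18])
= 1 + 1 + 1 + size([])
= 1 + 1 + 1 + 0
= 3


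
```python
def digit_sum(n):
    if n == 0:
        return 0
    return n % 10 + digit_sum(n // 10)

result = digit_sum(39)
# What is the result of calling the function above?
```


digit_sum(39)
= 9 + digit_sum(3)
= 9 + 3 + digit_sum(0)
= 9 + 3 + 0
= 12


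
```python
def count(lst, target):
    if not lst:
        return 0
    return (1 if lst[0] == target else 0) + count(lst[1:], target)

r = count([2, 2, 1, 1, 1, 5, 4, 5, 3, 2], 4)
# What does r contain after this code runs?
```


count([2, 2, 1, 1, 1, 5, 4, 5, 3, 2], 4)
lst[0]=2 != 4: 0 + count([2, 1, 1, 1, 5, 4, 5, 3, 2], 4)
lst[0]=2 != 4: 0 + count([1, 1, 1, 5, 4, 5, 3, 2], 4)
lst[0]=1 != 4: 0 + count([1, 1, 5, 4, 5, 3, 2], 4)
lst[0]=1 != 4: 0 + count([1, 5, 4, 5, 3, 2], 4)
lst[0]=1 != 4: 0 + count([5, 4, 5, 3, 2], 4)
lst[0]=5 != 4: 0 + count([4, 5, 3, 2], 4)
lst[0]=4 == 4: 1 + count([5, 3, 2], 4)
lst[0]=5 != 4: 0 + count([3, 2], 4)
lst[0]=3 != 4: 0 + count([2], 4)
lst[0]=2 != 4: 0 + count([], 4)
= 1


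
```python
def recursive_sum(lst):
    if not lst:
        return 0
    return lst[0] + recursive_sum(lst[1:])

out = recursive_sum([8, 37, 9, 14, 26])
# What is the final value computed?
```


recursive_sum([8, 37, 9, 14, 26])
= 8 + recursive_sum([37, 9, 14, 26])
= 8 + 37 + recursive_sum([9, 14, 26])
= 8 + 37 + 9 + recursive_sum([14, 26])
= 8 + 37 + 9 + 14 + recursive_sum([26])
= 8 + 37 + 9 + 14 + 26 + recursive_sum([])
= 8 + 37 + 9 + 14 + 26 + 0
= 94


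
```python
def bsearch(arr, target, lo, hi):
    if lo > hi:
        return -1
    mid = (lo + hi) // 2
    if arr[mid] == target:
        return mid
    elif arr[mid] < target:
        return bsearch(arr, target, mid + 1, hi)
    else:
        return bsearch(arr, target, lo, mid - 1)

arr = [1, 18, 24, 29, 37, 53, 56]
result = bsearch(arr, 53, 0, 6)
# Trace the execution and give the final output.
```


bsearch(arr, 53, 0, 6)
lo=0, hi=6, mid=3, arr[mid]=29
29 < 53, search right half
lo=4, hi=6, mid=5, arr[mid]=53
arr[5] == 53, found at index 5
= 5


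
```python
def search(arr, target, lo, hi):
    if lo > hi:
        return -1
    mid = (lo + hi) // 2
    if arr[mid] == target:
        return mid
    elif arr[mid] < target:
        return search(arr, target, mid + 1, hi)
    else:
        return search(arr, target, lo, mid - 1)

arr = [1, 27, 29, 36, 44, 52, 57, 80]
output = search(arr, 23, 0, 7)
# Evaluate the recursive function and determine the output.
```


search(arr, 23, 0, 7)
lo=0, hi=7, mid=3, arr[mid]=36
36 > 23, search left half
lo=0, hi=2, mid=1, arr[mid]=27
27 > 23, search left half
lo=0, hi=0, mid=0, arr[mid]=1
1 < 23, search right half
lo > hi, target not found, return -1
= -1


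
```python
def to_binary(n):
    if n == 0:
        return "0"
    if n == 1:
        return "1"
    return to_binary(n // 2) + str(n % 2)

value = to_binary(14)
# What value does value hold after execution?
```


to_binary(14)
= to_binary(7) + "0"
= to_binary(3) + "1" + "0"
= to_binary(1) + "1" + "1" + "0"
= "1" + "1" + "1" + "0"
= "1110"


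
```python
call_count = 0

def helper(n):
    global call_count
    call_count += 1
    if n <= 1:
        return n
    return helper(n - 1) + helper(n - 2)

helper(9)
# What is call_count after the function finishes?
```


helper(9) calls helper(8) and helper(7); each non-base call branches into two more.
Let C(k) = total number of calls made by helper(k), including the call to helper(k) itself.
Base cases: C(0) = 1, C(1) = 1
Recurrence: C(k) = 1 + C(k-1) + C(k-2)
  C(2) = 1 + C(1) + C(0) = 1 + 1 + 1 = 3
  C(3) = 1 + C(2) + C(1) = 1 + 3 + 1 = 5
  C(4) = 1 + C(3) + C(2) = 1 + 5 + 3 = 9
  C(5) = 1 + C(4) + C(3) = 1 + 9 + 5 = 15
  C(6) = 1 + C(5) + C(4) = 1 + 15 + 9 = 25
  C(7) = 1 + C(6) + C(5) = 1 + 25 + 15 = 41
  C(8) = 1 + C(7) + C(6) = 1 + 41 + 25 = 67
  C(9) = 1 + C(8) + C(7) = 1 + 67 + 41 = 109
Total calls = C(9) = 109


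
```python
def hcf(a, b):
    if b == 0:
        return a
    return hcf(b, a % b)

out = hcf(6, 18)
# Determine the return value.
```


hcf(6, 18)
= hcf(18, 6 % 18) = hcf(18, 6)
= hcf(6, 18 % 6) = hcf(6, 0)
b == 0, return a = 6


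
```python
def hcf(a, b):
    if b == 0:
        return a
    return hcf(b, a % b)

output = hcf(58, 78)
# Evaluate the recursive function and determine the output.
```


hcf(58, 78)
= hcf(78, 58 % 78) = hcf(78, 58)
= hcf(58, 78 % 58) = hcf(58, 20)
= hcf(20, 58 % 20) = hcf(20, 18)
= hcf(18, 20 % 18) = hcf(18, 2)
= hcf(2, 18 % 2) = hcf(2, 0)
b == 0, return a = 2


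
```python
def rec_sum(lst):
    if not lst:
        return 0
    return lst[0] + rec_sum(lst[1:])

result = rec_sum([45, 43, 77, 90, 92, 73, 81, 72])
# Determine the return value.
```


rec_sum([45, 43, 77, 90, 92, 73, 81, 72])
= 45 + rec_sum([43, 77, 90, 92, 73, 81, 72])
= 45 + 43 + rec_sum([77, 90, 92, 73, 81, 72])
= 45 + 43 + 77 + rec_sum([90, 92, 73, 81, 72])
= 45 + 43 + 77 + 90 + rec_sum([92, 73, 81, 72])
= 45 + 43 + 77 + 90 + 92 + rec_sum([73, 81, 72])
= 45 + 43 + 77 + 90 + 92 + 73 + rec_sum([81, 72])
= 45 + 43 + 77 + 90 + 92 + 73 + 81 + rec_sum([72])
= 45 + 43 + 77 + 90 + 92 + 73 + 81 + 72 + rec_sum([])
= 45 + 43 + 77 + 90 + 92 + 73 + 81 + 72 + 0
= 573


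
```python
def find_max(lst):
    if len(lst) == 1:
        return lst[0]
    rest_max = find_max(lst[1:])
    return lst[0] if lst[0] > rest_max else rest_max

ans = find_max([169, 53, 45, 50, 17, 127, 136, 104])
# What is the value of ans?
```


find_max([169, 53, 45, 50, 17, 127, 136, 104])
= compare 169 with find_max([53, 45, 50, 17, 127, 136, 104])
= compare 53 with find_max([45, 50, 17, 127, 136, 104])
= compare 45 with find_max([50, 17, 127, 136, 104])
= compare 50 with find_max([17, 127, 136, 104])
= compare 17 with find_max([127, 136, 104])
= compare 127 with find_max([136, 104])
= compare 136 with find_max([104])
Base: find_max([104]) = 104
compare 136 with 104: max = 136
compare 127 with 136: max = 136
compare 17 with 136: max = 136
compare 50 with 136: max = 136
compare 45 with 136: max = 136
compare 53 with 136: max = 136
compare 169 with 136: max = 169
= 169


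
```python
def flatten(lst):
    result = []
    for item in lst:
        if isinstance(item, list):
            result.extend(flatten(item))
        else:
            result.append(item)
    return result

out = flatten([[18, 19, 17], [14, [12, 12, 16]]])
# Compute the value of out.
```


flatten([[18, 19, 17], [14, [12, 12, 16]]])
Processing each element:
  [18, 19, 17] is a list -> flatten recursively -> [18, 19, 17]
  [14, [12, 12, 16]] is a list -> flatten recursively -> [14, 12, 12, 16]
= [18, 19, 17, 14, 12, 12, 16]


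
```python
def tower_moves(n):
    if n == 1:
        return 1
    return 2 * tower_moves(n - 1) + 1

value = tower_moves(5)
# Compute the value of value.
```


tower_moves(5)
= 2 * tower_moves(4) + 1
= 2 * (2 * tower_moves(3) + 1) + 1
= 2 * (2 * (2 * tower_moves(2) + 1) + 1) + 1
= 2 * (2 * (2 * (2 * tower_moves(1) + 1) + 1) + 1) + 1
Now compute bottom-up:
tower_moves(1) = 1
tower_moves(2) = 2 * 1 + 1 = 3
tower_moves(3) = 2 * 3 + 1 = 7
tower_moves(4) = 2 * 7 + 1 = 15
tower_moves(5) = 2 * 15 + 1 = 31
= 31


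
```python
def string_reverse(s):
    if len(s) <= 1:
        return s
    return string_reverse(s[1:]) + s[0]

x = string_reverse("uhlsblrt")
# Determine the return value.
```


string_reverse("uhlsblrt")
= string_reverse("hlsblrt") + "u"
= string_reverse("lsblrt") + "h" + "u"
= string_reverse("sblrt") + "l" + "h" + "u"
= string_reverse("blrt") + "s" + "l" + "h" + "u"
= string_reverse("lrt") + "b" + "s" + "l" + "h" + "u"
= string_reverse("rt") + "l" + "b" + "s" + "l" + "h" + "u"
= string_reverse("t") + "r" + "l" + "b" + "s" + "l" + "h" + "u"
= "t" + "r" + "l" + "b" + "s" + "l" + "h" + "u"
= "trlbslhu"


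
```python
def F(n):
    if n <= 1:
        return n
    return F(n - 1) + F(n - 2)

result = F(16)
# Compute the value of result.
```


F(16)
= F(15) + F(14)
= (F(14) + F(13)) + F(14)
Computing bottom-up: F(0)=0, F(1)=1, F(2)=1, F(3)=2, F(4)=3, F(5)=5, F(6)=8, F(7)=13, F(8)=21, F(9)=34, F(10)=55, F(11)=89, F(12)=144, F(13)=233, F(14)=377, F(15)=610, F(16)=987
= 987


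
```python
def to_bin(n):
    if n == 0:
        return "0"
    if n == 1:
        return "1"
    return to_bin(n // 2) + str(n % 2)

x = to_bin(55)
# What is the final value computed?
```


to_bin(55)
= to_bin(27) + "1"
= to_bin(13) + "1" + "1"
= to_bin(6) + "1" + "1" + "1"
= to_bin(3) + "0" + "1" + "1" + "1"
= to_bin(1) + "1" + "0" + "1" + "1" + "1"
= "1" + "1" + "0" + "1" + "1" + "1"
= "110111"
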